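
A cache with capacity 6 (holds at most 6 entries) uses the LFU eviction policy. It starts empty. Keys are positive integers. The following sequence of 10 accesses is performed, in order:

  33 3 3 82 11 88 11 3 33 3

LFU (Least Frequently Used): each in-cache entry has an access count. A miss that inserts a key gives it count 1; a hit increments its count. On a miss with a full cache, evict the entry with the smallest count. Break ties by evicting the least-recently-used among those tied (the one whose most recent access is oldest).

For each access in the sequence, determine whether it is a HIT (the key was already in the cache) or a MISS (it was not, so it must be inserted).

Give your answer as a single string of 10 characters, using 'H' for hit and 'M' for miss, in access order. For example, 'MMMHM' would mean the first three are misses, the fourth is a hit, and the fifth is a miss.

Answer: MMHMMMHHHH

Derivation:
LFU simulation (capacity=6):
  1. access 33: MISS. Cache: [33(c=1)]
  2. access 3: MISS. Cache: [33(c=1) 3(c=1)]
  3. access 3: HIT, count now 2. Cache: [33(c=1) 3(c=2)]
  4. access 82: MISS. Cache: [33(c=1) 82(c=1) 3(c=2)]
  5. access 11: MISS. Cache: [33(c=1) 82(c=1) 11(c=1) 3(c=2)]
  6. access 88: MISS. Cache: [33(c=1) 82(c=1) 11(c=1) 88(c=1) 3(c=2)]
  7. access 11: HIT, count now 2. Cache: [33(c=1) 82(c=1) 88(c=1) 3(c=2) 11(c=2)]
  8. access 3: HIT, count now 3. Cache: [33(c=1) 82(c=1) 88(c=1) 11(c=2) 3(c=3)]
  9. access 33: HIT, count now 2. Cache: [82(c=1) 88(c=1) 11(c=2) 33(c=2) 3(c=3)]
  10. access 3: HIT, count now 4. Cache: [82(c=1) 88(c=1) 11(c=2) 33(c=2) 3(c=4)]
Total: 5 hits, 5 misses, 0 evictions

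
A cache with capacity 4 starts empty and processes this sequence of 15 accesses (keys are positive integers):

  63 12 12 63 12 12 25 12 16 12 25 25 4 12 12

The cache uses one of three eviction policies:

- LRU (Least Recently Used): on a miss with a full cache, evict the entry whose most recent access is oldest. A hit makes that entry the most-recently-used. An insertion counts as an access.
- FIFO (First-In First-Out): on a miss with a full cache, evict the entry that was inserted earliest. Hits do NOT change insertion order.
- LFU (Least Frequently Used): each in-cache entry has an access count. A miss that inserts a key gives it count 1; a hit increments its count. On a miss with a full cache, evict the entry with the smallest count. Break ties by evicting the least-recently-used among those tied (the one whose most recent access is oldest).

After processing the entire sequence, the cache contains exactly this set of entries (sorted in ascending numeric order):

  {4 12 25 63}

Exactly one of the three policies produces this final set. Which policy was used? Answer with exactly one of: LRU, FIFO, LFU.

Answer: LFU

Derivation:
Simulating under each policy and comparing final sets:
  LRU: final set = {4 12 16 25} -> differs
  FIFO: final set = {4 12 16 25} -> differs
  LFU: final set = {4 12 25 63} -> MATCHES target
Only LFU produces the target set.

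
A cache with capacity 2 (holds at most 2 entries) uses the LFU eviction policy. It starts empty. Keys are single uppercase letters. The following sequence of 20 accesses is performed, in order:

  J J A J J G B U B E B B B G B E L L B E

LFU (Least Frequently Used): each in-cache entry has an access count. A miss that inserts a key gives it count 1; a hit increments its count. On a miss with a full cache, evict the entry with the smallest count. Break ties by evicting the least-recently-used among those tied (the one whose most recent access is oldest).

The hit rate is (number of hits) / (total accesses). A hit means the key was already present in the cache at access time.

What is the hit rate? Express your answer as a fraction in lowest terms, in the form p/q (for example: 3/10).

Answer: 3/10

Derivation:
LFU simulation (capacity=2):
  1. access J: MISS. Cache: [J(c=1)]
  2. access J: HIT, count now 2. Cache: [J(c=2)]
  3. access A: MISS. Cache: [A(c=1) J(c=2)]
  4. access J: HIT, count now 3. Cache: [A(c=1) J(c=3)]
  5. access J: HIT, count now 4. Cache: [A(c=1) J(c=4)]
  6. access G: MISS, evict A(c=1). Cache: [G(c=1) J(c=4)]
  7. access B: MISS, evict G(c=1). Cache: [B(c=1) J(c=4)]
  8. access U: MISS, evict B(c=1). Cache: [U(c=1) J(c=4)]
  9. access B: MISS, evict U(c=1). Cache: [B(c=1) J(c=4)]
  10. access E: MISS, evict B(c=1). Cache: [E(c=1) J(c=4)]
  11. access B: MISS, evict E(c=1). Cache: [B(c=1) J(c=4)]
  12. access B: HIT, count now 2. Cache: [B(c=2) J(c=4)]
  13. access B: HIT, count now 3. Cache: [B(c=3) J(c=4)]
  14. access G: MISS, evict B(c=3). Cache: [G(c=1) J(c=4)]
  15. access B: MISS, evict G(c=1). Cache: [B(c=1) J(c=4)]
  16. access E: MISS, evict B(c=1). Cache: [E(c=1) J(c=4)]
  17. access L: MISS, evict E(c=1). Cache: [L(c=1) J(c=4)]
  18. access L: HIT, count now 2. Cache: [L(c=2) J(c=4)]
  19. access B: MISS, evict L(c=2). Cache: [B(c=1) J(c=4)]
  20. access E: MISS, evict B(c=1). Cache: [E(c=1) J(c=4)]
Total: 6 hits, 14 misses, 12 evictions

Hit rate = 6/20 = 3/10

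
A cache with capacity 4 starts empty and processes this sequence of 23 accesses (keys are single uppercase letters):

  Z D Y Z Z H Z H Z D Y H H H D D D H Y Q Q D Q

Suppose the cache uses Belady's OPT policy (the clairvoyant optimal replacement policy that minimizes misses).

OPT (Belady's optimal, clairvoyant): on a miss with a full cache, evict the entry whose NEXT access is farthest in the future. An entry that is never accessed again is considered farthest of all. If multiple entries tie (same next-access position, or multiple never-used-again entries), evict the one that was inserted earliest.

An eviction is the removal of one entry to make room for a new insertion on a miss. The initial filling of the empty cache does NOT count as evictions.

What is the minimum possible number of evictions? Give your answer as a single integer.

Answer: 1

Derivation:
OPT (Belady) simulation (capacity=4):
  1. access Z: MISS. Cache: [Z]
  2. access D: MISS. Cache: [Z D]
  3. access Y: MISS. Cache: [Z D Y]
  4. access Z: HIT. Next use of Z: step 5. Cache: [Z D Y]
  5. access Z: HIT. Next use of Z: step 7. Cache: [Z D Y]
  6. access H: MISS. Cache: [Z D Y H]
  7. access Z: HIT. Next use of Z: step 9. Cache: [Z D Y H]
  8. access H: HIT. Next use of H: step 12. Cache: [Z D Y H]
  9. access Z: HIT. Next use of Z: never. Cache: [Z D Y H]
  10. access D: HIT. Next use of D: step 15. Cache: [Z D Y H]
  11. access Y: HIT. Next use of Y: step 19. Cache: [Z D Y H]
  12. access H: HIT. Next use of H: step 13. Cache: [Z D Y H]
  13. access H: HIT. Next use of H: step 14. Cache: [Z D Y H]
  14. access H: HIT. Next use of H: step 18. Cache: [Z D Y H]
  15. access D: HIT. Next use of D: step 16. Cache: [Z D Y H]
  16. access D: HIT. Next use of D: step 17. Cache: [Z D Y H]
  17. access D: HIT. Next use of D: step 22. Cache: [Z D Y H]
  18. access H: HIT. Next use of H: never. Cache: [Z D Y H]
  19. access Y: HIT. Next use of Y: never. Cache: [Z D Y H]
  20. access Q: MISS, evict Z (next use: never). Cache: [D Y H Q]
  21. access Q: HIT. Next use of Q: step 23. Cache: [D Y H Q]
  22. access D: HIT. Next use of D: never. Cache: [D Y H Q]
  23. access Q: HIT. Next use of Q: never. Cache: [D Y H Q]
Total: 18 hits, 5 misses, 1 evictions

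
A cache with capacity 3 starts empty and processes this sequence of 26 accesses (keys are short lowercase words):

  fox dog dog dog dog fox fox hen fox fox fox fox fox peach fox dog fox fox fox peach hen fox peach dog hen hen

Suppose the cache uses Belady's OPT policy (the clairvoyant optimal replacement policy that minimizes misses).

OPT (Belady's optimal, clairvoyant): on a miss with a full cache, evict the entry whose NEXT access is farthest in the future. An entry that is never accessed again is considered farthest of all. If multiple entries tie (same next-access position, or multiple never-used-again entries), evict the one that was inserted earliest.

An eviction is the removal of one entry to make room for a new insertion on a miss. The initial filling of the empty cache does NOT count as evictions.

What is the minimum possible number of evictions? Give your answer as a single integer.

Answer: 3

Derivation:
OPT (Belady) simulation (capacity=3):
  1. access fox: MISS. Cache: [fox]
  2. access dog: MISS. Cache: [fox dog]
  3. access dog: HIT. Next use of dog: step 4. Cache: [fox dog]
  4. access dog: HIT. Next use of dog: step 5. Cache: [fox dog]
  5. access dog: HIT. Next use of dog: step 16. Cache: [fox dog]
  6. access fox: HIT. Next use of fox: step 7. Cache: [fox dog]
  7. access fox: HIT. Next use of fox: step 9. Cache: [fox dog]
  8. access hen: MISS. Cache: [fox dog hen]
  9. access fox: HIT. Next use of fox: step 10. Cache: [fox dog hen]
  10. access fox: HIT. Next use of fox: step 11. Cache: [fox dog hen]
  11. access fox: HIT. Next use of fox: step 12. Cache: [fox dog hen]
  12. access fox: HIT. Next use of fox: step 13. Cache: [fox dog hen]
  13. access fox: HIT. Next use of fox: step 15. Cache: [fox dog hen]
  14. access peach: MISS, evict hen (next use: step 21). Cache: [fox dog peach]
  15. access fox: HIT. Next use of fox: step 17. Cache: [fox dog peach]
  16. access dog: HIT. Next use of dog: step 24. Cache: [fox dog peach]
  17. access fox: HIT. Next use of fox: step 18. Cache: [fox dog peach]
  18. access fox: HIT. Next use of fox: step 19. Cache: [fox dog peach]
  19. access fox: HIT. Next use of fox: step 22. Cache: [fox dog peach]
  20. access peach: HIT. Next use of peach: step 23. Cache: [fox dog peach]
  21. access hen: MISS, evict dog (next use: step 24). Cache: [fox peach hen]
  22. access fox: HIT. Next use of fox: never. Cache: [fox peach hen]
  23. access peach: HIT. Next use of peach: never. Cache: [fox peach hen]
  24. access dog: MISS, evict fox (next use: never). Cache: [peach hen dog]
  25. access hen: HIT. Next use of hen: step 26. Cache: [peach hen dog]
  26. access hen: HIT. Next use of hen: never. Cache: [peach hen dog]
Total: 20 hits, 6 misses, 3 evictions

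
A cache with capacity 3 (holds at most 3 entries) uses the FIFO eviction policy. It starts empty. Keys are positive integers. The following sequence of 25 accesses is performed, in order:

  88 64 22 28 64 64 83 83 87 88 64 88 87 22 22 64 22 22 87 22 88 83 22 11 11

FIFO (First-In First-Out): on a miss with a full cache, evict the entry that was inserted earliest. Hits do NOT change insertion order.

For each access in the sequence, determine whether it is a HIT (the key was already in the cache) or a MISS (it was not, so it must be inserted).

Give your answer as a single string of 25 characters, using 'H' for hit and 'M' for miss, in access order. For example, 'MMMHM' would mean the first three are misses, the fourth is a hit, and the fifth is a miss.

FIFO simulation (capacity=3):
  1. access 88: MISS. Cache (old->new): [88]
  2. access 64: MISS. Cache (old->new): [88 64]
  3. access 22: MISS. Cache (old->new): [88 64 22]
  4. access 28: MISS, evict 88. Cache (old->new): [64 22 28]
  5. access 64: HIT. Cache (old->new): [64 22 28]
  6. access 64: HIT. Cache (old->new): [64 22 28]
  7. access 83: MISS, evict 64. Cache (old->new): [22 28 83]
  8. access 83: HIT. Cache (old->new): [22 28 83]
  9. access 87: MISS, evict 22. Cache (old->new): [28 83 87]
  10. access 88: MISS, evict 28. Cache (old->new): [83 87 88]
  11. access 64: MISS, evict 83. Cache (old->new): [87 88 64]
  12. access 88: HIT. Cache (old->new): [87 88 64]
  13. access 87: HIT. Cache (old->new): [87 88 64]
  14. access 22: MISS, evict 87. Cache (old->new): [88 64 22]
  15. access 22: HIT. Cache (old->new): [88 64 22]
  16. access 64: HIT. Cache (old->new): [88 64 22]
  17. access 22: HIT. Cache (old->new): [88 64 22]
  18. access 22: HIT. Cache (old->new): [88 64 22]
  19. access 87: MISS, evict 88. Cache (old->new): [64 22 87]
  20. access 22: HIT. Cache (old->new): [64 22 87]
  21. access 88: MISS, evict 64. Cache (old->new): [22 87 88]
  22. access 83: MISS, evict 22. Cache (old->new): [87 88 83]
  23. access 22: MISS, evict 87. Cache (old->new): [88 83 22]
  24. access 11: MISS, evict 88. Cache (old->new): [83 22 11]
  25. access 11: HIT. Cache (old->new): [83 22 11]
Total: 11 hits, 14 misses, 11 evictions

Answer: MMMMHHMHMMMHHMHHHHMHMMMMH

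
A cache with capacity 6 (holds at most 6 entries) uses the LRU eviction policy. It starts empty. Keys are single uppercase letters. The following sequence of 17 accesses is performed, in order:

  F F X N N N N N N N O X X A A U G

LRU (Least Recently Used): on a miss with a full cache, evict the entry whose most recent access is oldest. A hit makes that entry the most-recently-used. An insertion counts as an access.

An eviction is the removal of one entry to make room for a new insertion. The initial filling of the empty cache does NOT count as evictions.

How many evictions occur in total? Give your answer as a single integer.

LRU simulation (capacity=6):
  1. access F: MISS. Cache (LRU->MRU): [F]
  2. access F: HIT. Cache (LRU->MRU): [F]
  3. access X: MISS. Cache (LRU->MRU): [F X]
  4. access N: MISS. Cache (LRU->MRU): [F X N]
  5. access N: HIT. Cache (LRU->MRU): [F X N]
  6. access N: HIT. Cache (LRU->MRU): [F X N]
  7. access N: HIT. Cache (LRU->MRU): [F X N]
  8. access N: HIT. Cache (LRU->MRU): [F X N]
  9. access N: HIT. Cache (LRU->MRU): [F X N]
  10. access N: HIT. Cache (LRU->MRU): [F X N]
  11. access O: MISS. Cache (LRU->MRU): [F X N O]
  12. access X: HIT. Cache (LRU->MRU): [F N O X]
  13. access X: HIT. Cache (LRU->MRU): [F N O X]
  14. access A: MISS. Cache (LRU->MRU): [F N O X A]
  15. access A: HIT. Cache (LRU->MRU): [F N O X A]
  16. access U: MISS. Cache (LRU->MRU): [F N O X A U]
  17. access G: MISS, evict F. Cache (LRU->MRU): [N O X A U G]
Total: 10 hits, 7 misses, 1 evictions

Answer: 1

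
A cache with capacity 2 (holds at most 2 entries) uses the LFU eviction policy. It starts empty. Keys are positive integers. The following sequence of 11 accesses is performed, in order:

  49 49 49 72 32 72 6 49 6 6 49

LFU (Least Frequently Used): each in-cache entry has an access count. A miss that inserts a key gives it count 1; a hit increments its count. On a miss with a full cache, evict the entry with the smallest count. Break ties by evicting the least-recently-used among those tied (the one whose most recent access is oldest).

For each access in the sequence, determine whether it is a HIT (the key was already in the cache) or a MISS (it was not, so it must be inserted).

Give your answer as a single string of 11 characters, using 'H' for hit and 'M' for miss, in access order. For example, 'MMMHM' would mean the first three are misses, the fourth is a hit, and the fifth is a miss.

LFU simulation (capacity=2):
  1. access 49: MISS. Cache: [49(c=1)]
  2. access 49: HIT, count now 2. Cache: [49(c=2)]
  3. access 49: HIT, count now 3. Cache: [49(c=3)]
  4. access 72: MISS. Cache: [72(c=1) 49(c=3)]
  5. access 32: MISS, evict 72(c=1). Cache: [32(c=1) 49(c=3)]
  6. access 72: MISS, evict 32(c=1). Cache: [72(c=1) 49(c=3)]
  7. access 6: MISS, evict 72(c=1). Cache: [6(c=1) 49(c=3)]
  8. access 49: HIT, count now 4. Cache: [6(c=1) 49(c=4)]
  9. access 6: HIT, count now 2. Cache: [6(c=2) 49(c=4)]
  10. access 6: HIT, count now 3. Cache: [6(c=3) 49(c=4)]
  11. access 49: HIT, count now 5. Cache: [6(c=3) 49(c=5)]
Total: 6 hits, 5 misses, 3 evictions

Answer: MHHMMMMHHHH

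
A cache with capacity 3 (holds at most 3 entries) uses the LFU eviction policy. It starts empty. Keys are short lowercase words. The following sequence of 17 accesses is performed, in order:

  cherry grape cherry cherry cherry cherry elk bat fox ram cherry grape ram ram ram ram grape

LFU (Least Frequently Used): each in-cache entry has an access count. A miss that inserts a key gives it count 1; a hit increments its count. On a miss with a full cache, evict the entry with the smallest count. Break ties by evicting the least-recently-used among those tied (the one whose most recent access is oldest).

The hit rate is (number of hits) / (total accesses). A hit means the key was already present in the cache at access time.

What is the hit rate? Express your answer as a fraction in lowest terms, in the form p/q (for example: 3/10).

Answer: 10/17

Derivation:
LFU simulation (capacity=3):
  1. access cherry: MISS. Cache: [cherry(c=1)]
  2. access grape: MISS. Cache: [cherry(c=1) grape(c=1)]
  3. access cherry: HIT, count now 2. Cache: [grape(c=1) cherry(c=2)]
  4. access cherry: HIT, count now 3. Cache: [grape(c=1) cherry(c=3)]
  5. access cherry: HIT, count now 4. Cache: [grape(c=1) cherry(c=4)]
  6. access cherry: HIT, count now 5. Cache: [grape(c=1) cherry(c=5)]
  7. access elk: MISS. Cache: [grape(c=1) elk(c=1) cherry(c=5)]
  8. access bat: MISS, evict grape(c=1). Cache: [elk(c=1) bat(c=1) cherry(c=5)]
  9. access fox: MISS, evict elk(c=1). Cache: [bat(c=1) fox(c=1) cherry(c=5)]
  10. access ram: MISS, evict bat(c=1). Cache: [fox(c=1) ram(c=1) cherry(c=5)]
  11. access cherry: HIT, count now 6. Cache: [fox(c=1) ram(c=1) cherry(c=6)]
  12. access grape: MISS, evict fox(c=1). Cache: [ram(c=1) grape(c=1) cherry(c=6)]
  13. access ram: HIT, count now 2. Cache: [grape(c=1) ram(c=2) cherry(c=6)]
  14. access ram: HIT, count now 3. Cache: [grape(c=1) ram(c=3) cherry(c=6)]
  15. access ram: HIT, count now 4. Cache: [grape(c=1) ram(c=4) cherry(c=6)]
  16. access ram: HIT, count now 5. Cache: [grape(c=1) ram(c=5) cherry(c=6)]
  17. access grape: HIT, count now 2. Cache: [grape(c=2) ram(c=5) cherry(c=6)]
Total: 10 hits, 7 misses, 4 evictions

Hit rate = 10/17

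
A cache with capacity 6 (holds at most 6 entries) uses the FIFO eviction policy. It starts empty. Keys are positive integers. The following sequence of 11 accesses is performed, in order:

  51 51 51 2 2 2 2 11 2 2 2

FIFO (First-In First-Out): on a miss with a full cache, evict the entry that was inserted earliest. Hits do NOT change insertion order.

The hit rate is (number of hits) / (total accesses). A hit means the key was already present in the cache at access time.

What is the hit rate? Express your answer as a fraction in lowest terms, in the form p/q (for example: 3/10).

FIFO simulation (capacity=6):
  1. access 51: MISS. Cache (old->new): [51]
  2. access 51: HIT. Cache (old->new): [51]
  3. access 51: HIT. Cache (old->new): [51]
  4. access 2: MISS. Cache (old->new): [51 2]
  5. access 2: HIT. Cache (old->new): [51 2]
  6. access 2: HIT. Cache (old->new): [51 2]
  7. access 2: HIT. Cache (old->new): [51 2]
  8. access 11: MISS. Cache (old->new): [51 2 11]
  9. access 2: HIT. Cache (old->new): [51 2 11]
  10. access 2: HIT. Cache (old->new): [51 2 11]
  11. access 2: HIT. Cache (old->new): [51 2 11]
Total: 8 hits, 3 misses, 0 evictions

Hit rate = 8/11

Answer: 8/11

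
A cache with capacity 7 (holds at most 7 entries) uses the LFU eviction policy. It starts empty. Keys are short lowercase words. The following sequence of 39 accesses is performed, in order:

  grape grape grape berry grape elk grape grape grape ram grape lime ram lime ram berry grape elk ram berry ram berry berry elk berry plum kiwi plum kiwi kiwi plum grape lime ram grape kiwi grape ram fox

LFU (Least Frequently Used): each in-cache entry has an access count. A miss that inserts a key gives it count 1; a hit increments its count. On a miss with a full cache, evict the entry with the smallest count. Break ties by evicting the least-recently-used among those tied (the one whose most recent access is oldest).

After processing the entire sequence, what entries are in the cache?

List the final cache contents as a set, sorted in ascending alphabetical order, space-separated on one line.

Answer: berry fox grape kiwi lime plum ram

Derivation:
LFU simulation (capacity=7):
  1. access grape: MISS. Cache: [grape(c=1)]
  2. access grape: HIT, count now 2. Cache: [grape(c=2)]
  3. access grape: HIT, count now 3. Cache: [grape(c=3)]
  4. access berry: MISS. Cache: [berry(c=1) grape(c=3)]
  5. access grape: HIT, count now 4. Cache: [berry(c=1) grape(c=4)]
  6. access elk: MISS. Cache: [berry(c=1) elk(c=1) grape(c=4)]
  7. access grape: HIT, count now 5. Cache: [berry(c=1) elk(c=1) grape(c=5)]
  8. access grape: HIT, count now 6. Cache: [berry(c=1) elk(c=1) grape(c=6)]
  9. access grape: HIT, count now 7. Cache: [berry(c=1) elk(c=1) grape(c=7)]
  10. access ram: MISS. Cache: [berry(c=1) elk(c=1) ram(c=1) grape(c=7)]
  11. access grape: HIT, count now 8. Cache: [berry(c=1) elk(c=1) ram(c=1) grape(c=8)]
  12. access lime: MISS. Cache: [berry(c=1) elk(c=1) ram(c=1) lime(c=1) grape(c=8)]
  13. access ram: HIT, count now 2. Cache: [berry(c=1) elk(c=1) lime(c=1) ram(c=2) grape(c=8)]
  14. access lime: HIT, count now 2. Cache: [berry(c=1) elk(c=1) ram(c=2) lime(c=2) grape(c=8)]
  15. access ram: HIT, count now 3. Cache: [berry(c=1) elk(c=1) lime(c=2) ram(c=3) grape(c=8)]
  16. access berry: HIT, count now 2. Cache: [elk(c=1) lime(c=2) berry(c=2) ram(c=3) grape(c=8)]
  17. access grape: HIT, count now 9. Cache: [elk(c=1) lime(c=2) berry(c=2) ram(c=3) grape(c=9)]
  18. access elk: HIT, count now 2. Cache: [lime(c=2) berry(c=2) elk(c=2) ram(c=3) grape(c=9)]
  19. access ram: HIT, count now 4. Cache: [lime(c=2) berry(c=2) elk(c=2) ram(c=4) grape(c=9)]
  20. access berry: HIT, count now 3. Cache: [lime(c=2) elk(c=2) berry(c=3) ram(c=4) grape(c=9)]
  21. access ram: HIT, count now 5. Cache: [lime(c=2) elk(c=2) berry(c=3) ram(c=5) grape(c=9)]
  22. access berry: HIT, count now 4. Cache: [lime(c=2) elk(c=2) berry(c=4) ram(c=5) grape(c=9)]
  23. access berry: HIT, count now 5. Cache: [lime(c=2) elk(c=2) ram(c=5) berry(c=5) grape(c=9)]
  24. access elk: HIT, count now 3. Cache: [lime(c=2) elk(c=3) ram(c=5) berry(c=5) grape(c=9)]
  25. access berry: HIT, count now 6. Cache: [lime(c=2) elk(c=3) ram(c=5) berry(c=6) grape(c=9)]
  26. access plum: MISS. Cache: [plum(c=1) lime(c=2) elk(c=3) ram(c=5) berry(c=6) grape(c=9)]
  27. access kiwi: MISS. Cache: [plum(c=1) kiwi(c=1) lime(c=2) elk(c=3) ram(c=5) berry(c=6) grape(c=9)]
  28. access plum: HIT, count now 2. Cache: [kiwi(c=1) lime(c=2) plum(c=2) elk(c=3) ram(c=5) berry(c=6) grape(c=9)]
  29. access kiwi: HIT, count now 2. Cache: [lime(c=2) plum(c=2) kiwi(c=2) elk(c=3) ram(c=5) berry(c=6) grape(c=9)]
  30. access kiwi: HIT, count now 3. Cache: [lime(c=2) plum(c=2) elk(c=3) kiwi(c=3) ram(c=5) berry(c=6) grape(c=9)]
  31. access plum: HIT, count now 3. Cache: [lime(c=2) elk(c=3) kiwi(c=3) plum(c=3) ram(c=5) berry(c=6) grape(c=9)]
  32. access grape: HIT, count now 10. Cache: [lime(c=2) elk(c=3) kiwi(c=3) plum(c=3) ram(c=5) berry(c=6) grape(c=10)]
  33. access lime: HIT, count now 3. Cache: [elk(c=3) kiwi(c=3) plum(c=3) lime(c=3) ram(c=5) berry(c=6) grape(c=10)]
  34. access ram: HIT, count now 6. Cache: [elk(c=3) kiwi(c=3) plum(c=3) lime(c=3) berry(c=6) ram(c=6) grape(c=10)]
  35. access grape: HIT, count now 11. Cache: [elk(c=3) kiwi(c=3) plum(c=3) lime(c=3) berry(c=6) ram(c=6) grape(c=11)]
  36. access kiwi: HIT, count now 4. Cache: [elk(c=3) plum(c=3) lime(c=3) kiwi(c=4) berry(c=6) ram(c=6) grape(c=11)]
  37. access grape: HIT, count now 12. Cache: [elk(c=3) plum(c=3) lime(c=3) kiwi(c=4) berry(c=6) ram(c=6) grape(c=12)]
  38. access ram: HIT, count now 7. Cache: [elk(c=3) plum(c=3) lime(c=3) kiwi(c=4) berry(c=6) ram(c=7) grape(c=12)]
  39. access fox: MISS, evict elk(c=3). Cache: [fox(c=1) plum(c=3) lime(c=3) kiwi(c=4) berry(c=6) ram(c=7) grape(c=12)]
Total: 31 hits, 8 misses, 1 evictions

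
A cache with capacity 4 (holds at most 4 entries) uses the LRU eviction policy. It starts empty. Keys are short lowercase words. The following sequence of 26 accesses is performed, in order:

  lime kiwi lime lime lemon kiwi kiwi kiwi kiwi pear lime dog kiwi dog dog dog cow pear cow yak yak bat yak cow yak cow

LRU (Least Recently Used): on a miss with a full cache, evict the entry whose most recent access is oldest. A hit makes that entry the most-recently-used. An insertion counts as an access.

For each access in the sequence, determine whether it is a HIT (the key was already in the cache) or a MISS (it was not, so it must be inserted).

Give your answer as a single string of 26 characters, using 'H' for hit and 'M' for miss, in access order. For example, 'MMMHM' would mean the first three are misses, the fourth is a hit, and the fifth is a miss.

Answer: MMHHMHHHHMHMHHHHMMHMHMHHHH

Derivation:
LRU simulation (capacity=4):
  1. access lime: MISS. Cache (LRU->MRU): [lime]
  2. access kiwi: MISS. Cache (LRU->MRU): [lime kiwi]
  3. access lime: HIT. Cache (LRU->MRU): [kiwi lime]
  4. access lime: HIT. Cache (LRU->MRU): [kiwi lime]
  5. access lemon: MISS. Cache (LRU->MRU): [kiwi lime lemon]
  6. access kiwi: HIT. Cache (LRU->MRU): [lime lemon kiwi]
  7. access kiwi: HIT. Cache (LRU->MRU): [lime lemon kiwi]
  8. access kiwi: HIT. Cache (LRU->MRU): [lime lemon kiwi]
  9. access kiwi: HIT. Cache (LRU->MRU): [lime lemon kiwi]
  10. access pear: MISS. Cache (LRU->MRU): [lime lemon kiwi pear]
  11. access lime: HIT. Cache (LRU->MRU): [lemon kiwi pear lime]
  12. access dog: MISS, evict lemon. Cache (LRU->MRU): [kiwi pear lime dog]
  13. access kiwi: HIT. Cache (LRU->MRU): [pear lime dog kiwi]
  14. access dog: HIT. Cache (LRU->MRU): [pear lime kiwi dog]
  15. access dog: HIT. Cache (LRU->MRU): [pear lime kiwi dog]
  16. access dog: HIT. Cache (LRU->MRU): [pear lime kiwi dog]
  17. access cow: MISS, evict pear. Cache (LRU->MRU): [lime kiwi dog cow]
  18. access pear: MISS, evict lime. Cache (LRU->MRU): [kiwi dog cow pear]
  19. access cow: HIT. Cache (LRU->MRU): [kiwi dog pear cow]
  20. access yak: MISS, evict kiwi. Cache (LRU->MRU): [dog pear cow yak]
  21. access yak: HIT. Cache (LRU->MRU): [dog pear cow yak]
  22. access bat: MISS, evict dog. Cache (LRU->MRU): [pear cow yak bat]
  23. access yak: HIT. Cache (LRU->MRU): [pear cow bat yak]
  24. access cow: HIT. Cache (LRU->MRU): [pear bat yak cow]
  25. access yak: HIT. Cache (LRU->MRU): [pear bat cow yak]
  26. access cow: HIT. Cache (LRU->MRU): [pear bat yak cow]
Total: 17 hits, 9 misses, 5 evictions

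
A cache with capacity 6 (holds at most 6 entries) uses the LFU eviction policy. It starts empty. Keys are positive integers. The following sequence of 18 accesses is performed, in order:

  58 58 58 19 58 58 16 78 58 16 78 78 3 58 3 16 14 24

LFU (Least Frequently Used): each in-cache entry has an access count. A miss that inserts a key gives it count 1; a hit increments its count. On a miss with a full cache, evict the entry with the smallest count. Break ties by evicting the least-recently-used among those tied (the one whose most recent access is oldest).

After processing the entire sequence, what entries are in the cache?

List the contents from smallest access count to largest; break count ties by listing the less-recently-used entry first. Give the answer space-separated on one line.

Answer: 14 24 3 78 16 58

Derivation:
LFU simulation (capacity=6):
  1. access 58: MISS. Cache: [58(c=1)]
  2. access 58: HIT, count now 2. Cache: [58(c=2)]
  3. access 58: HIT, count now 3. Cache: [58(c=3)]
  4. access 19: MISS. Cache: [19(c=1) 58(c=3)]
  5. access 58: HIT, count now 4. Cache: [19(c=1) 58(c=4)]
  6. access 58: HIT, count now 5. Cache: [19(c=1) 58(c=5)]
  7. access 16: MISS. Cache: [19(c=1) 16(c=1) 58(c=5)]
  8. access 78: MISS. Cache: [19(c=1) 16(c=1) 78(c=1) 58(c=5)]
  9. access 58: HIT, count now 6. Cache: [19(c=1) 16(c=1) 78(c=1) 58(c=6)]
  10. access 16: HIT, count now 2. Cache: [19(c=1) 78(c=1) 16(c=2) 58(c=6)]
  11. access 78: HIT, count now 2. Cache: [19(c=1) 16(c=2) 78(c=2) 58(c=6)]
  12. access 78: HIT, count now 3. Cache: [19(c=1) 16(c=2) 78(c=3) 58(c=6)]
  13. access 3: MISS. Cache: [19(c=1) 3(c=1) 16(c=2) 78(c=3) 58(c=6)]
  14. access 58: HIT, count now 7. Cache: [19(c=1) 3(c=1) 16(c=2) 78(c=3) 58(c=7)]
  15. access 3: HIT, count now 2. Cache: [19(c=1) 16(c=2) 3(c=2) 78(c=3) 58(c=7)]
  16. access 16: HIT, count now 3. Cache: [19(c=1) 3(c=2) 78(c=3) 16(c=3) 58(c=7)]
  17. access 14: MISS. Cache: [19(c=1) 14(c=1) 3(c=2) 78(c=3) 16(c=3) 58(c=7)]
  18. access 24: MISS, evict 19(c=1). Cache: [14(c=1) 24(c=1) 3(c=2) 78(c=3) 16(c=3) 58(c=7)]
Total: 11 hits, 7 misses, 1 evictions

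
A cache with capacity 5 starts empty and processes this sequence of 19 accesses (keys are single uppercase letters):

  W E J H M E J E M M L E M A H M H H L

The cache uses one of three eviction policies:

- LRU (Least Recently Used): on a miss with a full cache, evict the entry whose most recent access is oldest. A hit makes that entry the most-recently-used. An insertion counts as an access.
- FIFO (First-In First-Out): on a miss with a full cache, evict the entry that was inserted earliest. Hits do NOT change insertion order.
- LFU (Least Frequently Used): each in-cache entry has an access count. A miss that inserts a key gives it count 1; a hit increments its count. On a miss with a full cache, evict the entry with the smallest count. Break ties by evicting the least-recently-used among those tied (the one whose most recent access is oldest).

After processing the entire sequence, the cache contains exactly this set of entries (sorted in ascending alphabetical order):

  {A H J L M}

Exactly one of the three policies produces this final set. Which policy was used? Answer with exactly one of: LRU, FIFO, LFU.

Answer: FIFO

Derivation:
Simulating under each policy and comparing final sets:
  LRU: final set = {A E H L M} -> differs
  FIFO: final set = {A H J L M} -> MATCHES target
  LFU: final set = {E H J L M} -> differs
Only FIFO produces the target set.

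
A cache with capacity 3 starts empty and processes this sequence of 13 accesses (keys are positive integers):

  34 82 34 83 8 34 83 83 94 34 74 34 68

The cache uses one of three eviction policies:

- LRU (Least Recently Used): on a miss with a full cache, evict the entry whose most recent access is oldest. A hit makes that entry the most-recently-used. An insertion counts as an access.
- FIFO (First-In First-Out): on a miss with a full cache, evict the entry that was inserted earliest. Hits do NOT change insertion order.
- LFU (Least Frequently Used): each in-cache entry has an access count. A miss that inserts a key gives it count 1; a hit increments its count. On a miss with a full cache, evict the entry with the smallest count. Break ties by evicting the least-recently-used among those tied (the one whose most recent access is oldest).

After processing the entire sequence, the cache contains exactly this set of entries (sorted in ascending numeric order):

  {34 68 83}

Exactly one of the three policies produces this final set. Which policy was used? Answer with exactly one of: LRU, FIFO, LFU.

Answer: LFU

Derivation:
Simulating under each policy and comparing final sets:
  LRU: final set = {34 68 74} -> differs
  FIFO: final set = {68 74 94} -> differs
  LFU: final set = {34 68 83} -> MATCHES target
Only LFU produces the target set.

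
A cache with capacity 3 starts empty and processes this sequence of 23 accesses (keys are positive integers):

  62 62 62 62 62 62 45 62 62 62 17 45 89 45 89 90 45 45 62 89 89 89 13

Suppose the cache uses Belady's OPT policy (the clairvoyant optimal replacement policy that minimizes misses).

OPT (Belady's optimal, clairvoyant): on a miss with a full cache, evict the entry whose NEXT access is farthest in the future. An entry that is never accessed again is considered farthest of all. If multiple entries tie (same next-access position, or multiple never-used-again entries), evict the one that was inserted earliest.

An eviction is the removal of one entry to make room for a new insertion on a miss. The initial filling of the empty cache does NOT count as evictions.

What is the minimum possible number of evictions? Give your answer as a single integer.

OPT (Belady) simulation (capacity=3):
  1. access 62: MISS. Cache: [62]
  2. access 62: HIT. Next use of 62: step 3. Cache: [62]
  3. access 62: HIT. Next use of 62: step 4. Cache: [62]
  4. access 62: HIT. Next use of 62: step 5. Cache: [62]
  5. access 62: HIT. Next use of 62: step 6. Cache: [62]
  6. access 62: HIT. Next use of 62: step 8. Cache: [62]
  7. access 45: MISS. Cache: [62 45]
  8. access 62: HIT. Next use of 62: step 9. Cache: [62 45]
  9. access 62: HIT. Next use of 62: step 10. Cache: [62 45]
  10. access 62: HIT. Next use of 62: step 19. Cache: [62 45]
  11. access 17: MISS. Cache: [62 45 17]
  12. access 45: HIT. Next use of 45: step 14. Cache: [62 45 17]
  13. access 89: MISS, evict 17 (next use: never). Cache: [62 45 89]
  14. access 45: HIT. Next use of 45: step 17. Cache: [62 45 89]
  15. access 89: HIT. Next use of 89: step 20. Cache: [62 45 89]
  16. access 90: MISS, evict 89 (next use: step 20). Cache: [62 45 90]
  17. access 45: HIT. Next use of 45: step 18. Cache: [62 45 90]
  18. access 45: HIT. Next use of 45: never. Cache: [62 45 90]
  19. access 62: HIT. Next use of 62: never. Cache: [62 45 90]
  20. access 89: MISS, evict 62 (next use: never). Cache: [45 90 89]
  21. access 89: HIT. Next use of 89: step 22. Cache: [45 90 89]
  22. access 89: HIT. Next use of 89: never. Cache: [45 90 89]
  23. access 13: MISS, evict 45 (next use: never). Cache: [90 89 13]
Total: 16 hits, 7 misses, 4 evictions

Answer: 4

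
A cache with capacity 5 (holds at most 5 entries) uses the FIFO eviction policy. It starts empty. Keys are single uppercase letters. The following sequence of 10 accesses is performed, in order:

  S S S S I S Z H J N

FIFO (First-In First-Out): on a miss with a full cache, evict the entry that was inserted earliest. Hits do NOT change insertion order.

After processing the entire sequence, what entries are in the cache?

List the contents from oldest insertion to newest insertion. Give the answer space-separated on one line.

FIFO simulation (capacity=5):
  1. access S: MISS. Cache (old->new): [S]
  2. access S: HIT. Cache (old->new): [S]
  3. access S: HIT. Cache (old->new): [S]
  4. access S: HIT. Cache (old->new): [S]
  5. access I: MISS. Cache (old->new): [S I]
  6. access S: HIT. Cache (old->new): [S I]
  7. access Z: MISS. Cache (old->new): [S I Z]
  8. access H: MISS. Cache (old->new): [S I Z H]
  9. access J: MISS. Cache (old->new): [S I Z H J]
  10. access N: MISS, evict S. Cache (old->new): [I Z H J N]
Total: 4 hits, 6 misses, 1 evictions

Answer: I Z H J N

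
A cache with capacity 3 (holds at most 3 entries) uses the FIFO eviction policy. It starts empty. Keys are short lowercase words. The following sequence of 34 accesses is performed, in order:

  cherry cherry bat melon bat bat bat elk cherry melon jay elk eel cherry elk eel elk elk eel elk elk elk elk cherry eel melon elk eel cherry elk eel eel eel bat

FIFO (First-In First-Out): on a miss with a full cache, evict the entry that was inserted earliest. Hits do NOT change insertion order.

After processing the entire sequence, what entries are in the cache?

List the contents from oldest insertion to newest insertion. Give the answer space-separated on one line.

FIFO simulation (capacity=3):
  1. access cherry: MISS. Cache (old->new): [cherry]
  2. access cherry: HIT. Cache (old->new): [cherry]
  3. access bat: MISS. Cache (old->new): [cherry bat]
  4. access melon: MISS. Cache (old->new): [cherry bat melon]
  5. access bat: HIT. Cache (old->new): [cherry bat melon]
  6. access bat: HIT. Cache (old->new): [cherry bat melon]
  7. access bat: HIT. Cache (old->new): [cherry bat melon]
  8. access elk: MISS, evict cherry. Cache (old->new): [bat melon elk]
  9. access cherry: MISS, evict bat. Cache (old->new): [melon elk cherry]
  10. access melon: HIT. Cache (old->new): [melon elk cherry]
  11. access jay: MISS, evict melon. Cache (old->new): [elk cherry jay]
  12. access elk: HIT. Cache (old->new): [elk cherry jay]
  13. access eel: MISS, evict elk. Cache (old->new): [cherry jay eel]
  14. access cherry: HIT. Cache (old->new): [cherry jay eel]
  15. access elk: MISS, evict cherry. Cache (old->new): [jay eel elk]
  16. access eel: HIT. Cache (old->new): [jay eel elk]
  17. access elk: HIT. Cache (old->new): [jay eel elk]
  18. access elk: HIT. Cache (old->new): [jay eel elk]
  19. access eel: HIT. Cache (old->new): [jay eel elk]
  20. access elk: HIT. Cache (old->new): [jay eel elk]
  21. access elk: HIT. Cache (old->new): [jay eel elk]
  22. access elk: HIT. Cache (old->new): [jay eel elk]
  23. access elk: HIT. Cache (old->new): [jay eel elk]
  24. access cherry: MISS, evict jay. Cache (old->new): [eel elk cherry]
  25. access eel: HIT. Cache (old->new): [eel elk cherry]
  26. access melon: MISS, evict eel. Cache (old->new): [elk cherry melon]
  27. access elk: HIT. Cache (old->new): [elk cherry melon]
  28. access eel: MISS, evict elk. Cache (old->new): [cherry melon eel]
  29. access cherry: HIT. Cache (old->new): [cherry melon eel]
  30. access elk: MISS, evict cherry. Cache (old->new): [melon eel elk]
  31. access eel: HIT. Cache (old->new): [melon eel elk]
  32. access eel: HIT. Cache (old->new): [melon eel elk]
  33. access eel: HIT. Cache (old->new): [melon eel elk]
  34. access bat: MISS, evict melon. Cache (old->new): [eel elk bat]
Total: 21 hits, 13 misses, 10 evictions

Answer: eel elk bat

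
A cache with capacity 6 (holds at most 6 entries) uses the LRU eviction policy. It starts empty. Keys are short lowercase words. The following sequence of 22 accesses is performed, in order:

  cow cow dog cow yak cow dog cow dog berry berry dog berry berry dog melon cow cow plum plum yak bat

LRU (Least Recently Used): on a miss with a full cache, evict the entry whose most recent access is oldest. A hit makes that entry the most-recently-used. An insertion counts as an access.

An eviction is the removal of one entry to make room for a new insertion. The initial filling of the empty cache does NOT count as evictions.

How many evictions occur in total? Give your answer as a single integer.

LRU simulation (capacity=6):
  1. access cow: MISS. Cache (LRU->MRU): [cow]
  2. access cow: HIT. Cache (LRU->MRU): [cow]
  3. access dog: MISS. Cache (LRU->MRU): [cow dog]
  4. access cow: HIT. Cache (LRU->MRU): [dog cow]
  5. access yak: MISS. Cache (LRU->MRU): [dog cow yak]
  6. access cow: HIT. Cache (LRU->MRU): [dog yak cow]
  7. access dog: HIT. Cache (LRU->MRU): [yak cow dog]
  8. access cow: HIT. Cache (LRU->MRU): [yak dog cow]
  9. access dog: HIT. Cache (LRU->MRU): [yak cow dog]
  10. access berry: MISS. Cache (LRU->MRU): [yak cow dog berry]
  11. access berry: HIT. Cache (LRU->MRU): [yak cow dog berry]
  12. access dog: HIT. Cache (LRU->MRU): [yak cow berry dog]
  13. access berry: HIT. Cache (LRU->MRU): [yak cow dog berry]
  14. access berry: HIT. Cache (LRU->MRU): [yak cow dog berry]
  15. access dog: HIT. Cache (LRU->MRU): [yak cow berry dog]
  16. access melon: MISS. Cache (LRU->MRU): [yak cow berry dog melon]
  17. access cow: HIT. Cache (LRU->MRU): [yak berry dog melon cow]
  18. access cow: HIT. Cache (LRU->MRU): [yak berry dog melon cow]
  19. access plum: MISS. Cache (LRU->MRU): [yak berry dog melon cow plum]
  20. access plum: HIT. Cache (LRU->MRU): [yak berry dog melon cow plum]
  21. access yak: HIT. Cache (LRU->MRU): [berry dog melon cow plum yak]
  22. access bat: MISS, evict berry. Cache (LRU->MRU): [dog melon cow plum yak bat]
Total: 15 hits, 7 misses, 1 evictions

Answer: 1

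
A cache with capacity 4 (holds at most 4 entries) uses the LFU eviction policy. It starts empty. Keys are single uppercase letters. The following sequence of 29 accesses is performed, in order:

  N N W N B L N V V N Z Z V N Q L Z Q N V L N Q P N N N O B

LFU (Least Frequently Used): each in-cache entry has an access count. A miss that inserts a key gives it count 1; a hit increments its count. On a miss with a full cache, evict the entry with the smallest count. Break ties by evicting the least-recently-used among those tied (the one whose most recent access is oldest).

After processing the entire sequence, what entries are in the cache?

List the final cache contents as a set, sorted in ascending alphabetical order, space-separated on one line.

Answer: B N V Z

Derivation:
LFU simulation (capacity=4):
  1. access N: MISS. Cache: [N(c=1)]
  2. access N: HIT, count now 2. Cache: [N(c=2)]
  3. access W: MISS. Cache: [W(c=1) N(c=2)]
  4. access N: HIT, count now 3. Cache: [W(c=1) N(c=3)]
  5. access B: MISS. Cache: [W(c=1) B(c=1) N(c=3)]
  6. access L: MISS. Cache: [W(c=1) B(c=1) L(c=1) N(c=3)]
  7. access N: HIT, count now 4. Cache: [W(c=1) B(c=1) L(c=1) N(c=4)]
  8. access V: MISS, evict W(c=1). Cache: [B(c=1) L(c=1) V(c=1) N(c=4)]
  9. access V: HIT, count now 2. Cache: [B(c=1) L(c=1) V(c=2) N(c=4)]
  10. access N: HIT, count now 5. Cache: [B(c=1) L(c=1) V(c=2) N(c=5)]
  11. access Z: MISS, evict B(c=1). Cache: [L(c=1) Z(c=1) V(c=2) N(c=5)]
  12. access Z: HIT, count now 2. Cache: [L(c=1) V(c=2) Z(c=2) N(c=5)]
  13. access V: HIT, count now 3. Cache: [L(c=1) Z(c=2) V(c=3) N(c=5)]
  14. access N: HIT, count now 6. Cache: [L(c=1) Z(c=2) V(c=3) N(c=6)]
  15. access Q: MISS, evict L(c=1). Cache: [Q(c=1) Z(c=2) V(c=3) N(c=6)]
  16. access L: MISS, evict Q(c=1). Cache: [L(c=1) Z(c=2) V(c=3) N(c=6)]
  17. access Z: HIT, count now 3. Cache: [L(c=1) V(c=3) Z(c=3) N(c=6)]
  18. access Q: MISS, evict L(c=1). Cache: [Q(c=1) V(c=3) Z(c=3) N(c=6)]
  19. access N: HIT, count now 7. Cache: [Q(c=1) V(c=3) Z(c=3) N(c=7)]
  20. access V: HIT, count now 4. Cache: [Q(c=1) Z(c=3) V(c=4) N(c=7)]
  21. access L: MISS, evict Q(c=1). Cache: [L(c=1) Z(c=3) V(c=4) N(c=7)]
  22. access N: HIT, count now 8. Cache: [L(c=1) Z(c=3) V(c=4) N(c=8)]
  23. access Q: MISS, evict L(c=1). Cache: [Q(c=1) Z(c=3) V(c=4) N(c=8)]
  24. access P: MISS, evict Q(c=1). Cache: [P(c=1) Z(c=3) V(c=4) N(c=8)]
  25. access N: HIT, count now 9. Cache: [P(c=1) Z(c=3) V(c=4) N(c=9)]
  26. access N: HIT, count now 10. Cache: [P(c=1) Z(c=3) V(c=4) N(c=10)]
  27. access N: HIT, count now 11. Cache: [P(c=1) Z(c=3) V(c=4) N(c=11)]
  28. access O: MISS, evict P(c=1). Cache: [O(c=1) Z(c=3) V(c=4) N(c=11)]
  29. access B: MISS, evict O(c=1). Cache: [B(c=1) Z(c=3) V(c=4) N(c=11)]
Total: 15 hits, 14 misses, 10 evictions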